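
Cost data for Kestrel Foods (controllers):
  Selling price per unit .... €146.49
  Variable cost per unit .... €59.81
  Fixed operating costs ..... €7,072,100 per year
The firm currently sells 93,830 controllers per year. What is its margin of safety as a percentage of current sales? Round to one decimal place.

13.0%

Contribution margin per unit = €146.49 − €59.81 = €86.68. Break-even units = €7,072,100 ÷ €86.68 = 81,588.60; break-even revenue = 81,588.60 × €146.49 = €11,951,914.27.
Actual sales revenue = 93,830 × €146.49 = €13,745,156.70.
Margin of safety = (€13,745,156.70 − €11,951,914.27) ÷ €13,745,156.70 = 13.0%.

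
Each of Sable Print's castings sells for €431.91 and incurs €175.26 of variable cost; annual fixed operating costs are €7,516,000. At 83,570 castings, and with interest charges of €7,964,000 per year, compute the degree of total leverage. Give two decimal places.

3.59

Contribution at this volume is 83,570 × €256.65 = €21,448,240.50.
EBIT = €21,448,240.50 − €7,516,000 = €13,932,240.50. Interest = €7,964,000.00.
DOL = €21,448,240.50 ÷ €13,932,240.50 = 1.5395; DFL = €13,932,240.50 ÷ €5,968,240.50 = 2.3344.
DCL = DOL × DFL = 1.5395 × 2.3344 = 3.5938.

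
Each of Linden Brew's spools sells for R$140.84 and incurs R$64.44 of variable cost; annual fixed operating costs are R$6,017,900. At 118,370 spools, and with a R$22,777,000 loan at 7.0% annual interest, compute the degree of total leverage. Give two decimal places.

Total contribution margin = 118,370 × R$76.40 = R$9,043,468.00.
EBIT = R$9,043,468.00 − R$6,017,900 = R$3,025,568.00. Interest = R$1,594,390.00.
DOL = R$9,043,468.00 ÷ R$3,025,568.00 = 2.9890; DFL = R$3,025,568.00 ÷ R$1,431,178.00 = 2.1140.
Combined leverage = 2.9890 × 2.1140 = 6.3187.

6.32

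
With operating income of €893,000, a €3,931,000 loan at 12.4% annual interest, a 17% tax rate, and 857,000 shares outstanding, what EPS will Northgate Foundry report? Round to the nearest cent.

€0.39

Pre-tax income = €893,000 − €487,444.00 = €405,556.00.
After tax at 17%: net income = €405,556.00 × 0.83 = €336,611.48.
EPS = €336,611.48 ÷ 857,000 = €0.39.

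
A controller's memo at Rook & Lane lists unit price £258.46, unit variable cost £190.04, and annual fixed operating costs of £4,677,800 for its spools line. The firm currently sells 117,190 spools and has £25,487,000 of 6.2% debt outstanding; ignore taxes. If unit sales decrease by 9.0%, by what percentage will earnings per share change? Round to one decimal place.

Contribution at this volume is 117,190 × £68.42 = £8,018,139.80.
Subtracting fixed costs: EBIT = £8,018,139.80 − £4,677,800 = £3,340,339.80.
After interest of £1,580,194.00, pre-tax earnings = £1,760,145.80.
DCL = total CM / (EBIT − I) = £8,018,139.80 / £1,760,145.80 = 4.5554.
%ΔEPS = DCL × %ΔSales = 4.5554 × -9.0% = -41.0%.

-41.0%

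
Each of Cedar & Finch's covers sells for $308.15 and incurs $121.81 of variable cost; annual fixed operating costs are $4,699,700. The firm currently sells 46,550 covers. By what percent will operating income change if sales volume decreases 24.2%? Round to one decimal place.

-52.8%

Contribution at this volume is 46,550 × $186.34 = $8,674,127.00.
Operating income = contribution − fixed costs = $8,674,127.00 − $4,699,700 = $3,974,427.00.
So DOL = total CM / EBIT = $8,674,127.00 / $3,974,427.00 = 2.1825.
So EBIT moves 2.1825 × (-24.2%) = -52.8%.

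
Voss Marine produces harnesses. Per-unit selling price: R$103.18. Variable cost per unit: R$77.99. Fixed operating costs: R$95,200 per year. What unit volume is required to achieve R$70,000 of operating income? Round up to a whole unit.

Each unit contributes R$103.18 − R$77.99 = R$25.19.
Need Q such that Q × R$25.19 − R$95,200 = R$70,000, i.e. Q = R$165,200 / R$25.19 = 6,558.16 → 6,559.

6,559 harnesses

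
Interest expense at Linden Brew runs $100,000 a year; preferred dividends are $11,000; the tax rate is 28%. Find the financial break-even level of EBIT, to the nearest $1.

$115,278

Grossing the preferred dividend up to pre-tax terms: $11,000 / (1 − 0.28) = $15,277.78.
EPS = 0 when EBIT covers interest plus the pre-tax preferred burden: $100,000 + $15,277.78 = $115,277.78.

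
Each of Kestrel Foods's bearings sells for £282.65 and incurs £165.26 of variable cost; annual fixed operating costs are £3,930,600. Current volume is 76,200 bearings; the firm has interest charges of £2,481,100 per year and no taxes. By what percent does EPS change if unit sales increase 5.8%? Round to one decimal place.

Contribution at this volume is 76,200 × £117.39 = £8,945,118.00.
EBIT = £8,945,118.00 − £3,930,600 = £5,014,518.00.
Interest = £2,481,100.00, so EBIT − I = £2,533,418.00.
DCL = total CM / (EBIT − I) = £8,945,118.00 / £2,533,418.00 = 3.5308.
%ΔEPS = DCL × %ΔSales = 3.5308 × +5.8% = +20.5%.

+20.5%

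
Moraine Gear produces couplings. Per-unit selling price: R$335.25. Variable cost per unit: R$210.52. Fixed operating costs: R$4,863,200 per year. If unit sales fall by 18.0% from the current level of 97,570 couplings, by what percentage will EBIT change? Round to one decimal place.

-30.0%

At 97,570 units, contribution = 97,570 × R$124.73 = R$12,169,906.10.
Operating income = contribution − fixed costs = R$12,169,906.10 − R$4,863,200 = R$7,306,706.10.
DOL = contribution ÷ EBIT = R$12,169,906.10 ÷ R$7,306,706.10 = 1.6656.
So EBIT moves 1.6656 × (-18.0%) = -30.0%.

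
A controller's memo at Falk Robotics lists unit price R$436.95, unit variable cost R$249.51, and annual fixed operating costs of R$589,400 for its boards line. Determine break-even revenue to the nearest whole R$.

R$1,373,977

Contribution margin per unit = R$436.95 − R$249.51 = R$187.44, a CM ratio of R$187.44 ÷ R$436.95 = 0.4290.
Break-even sales = FC ÷ CM ratio = R$589,400 × R$436.95 / R$187.44 = R$1,373,977.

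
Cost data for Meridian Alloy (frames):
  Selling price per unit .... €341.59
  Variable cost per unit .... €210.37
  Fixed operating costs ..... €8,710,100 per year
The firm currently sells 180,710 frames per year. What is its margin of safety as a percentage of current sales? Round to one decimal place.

63.3%

Each unit contributes €341.59 − €210.37 = €131.22. Break-even units = €8,710,100 ÷ €131.22 = 66,377.84; break-even revenue = 66,377.84 × €341.59 = €22,674,005.94.
Current sales = 180,710 × €341.59 = €61,728,728.90.
Margin of safety = (€61,728,728.90 − €22,674,005.94) ÷ €61,728,728.90 = 63.3%.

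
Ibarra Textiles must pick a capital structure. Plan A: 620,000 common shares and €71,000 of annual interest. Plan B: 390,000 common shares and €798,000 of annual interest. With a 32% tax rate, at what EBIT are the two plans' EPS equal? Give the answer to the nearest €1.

At indifference, (EBIT − 71,000)(1 − t)/620,000 = (EBIT − 798,000)(1 − t)/390,000.
Cancelling (1 − t) and cross-multiplying: 390,000·(EBIT − 71,000) = 620,000·(EBIT − 798,000).
EBIT × (620,000 − 390,000) = 798,000 × 620,000 − 71,000 × 390,000 = 467,070,000,000, so EBIT = 467,070,000,000 ÷ 230,000 = 2,030,739.13.

€2,030,739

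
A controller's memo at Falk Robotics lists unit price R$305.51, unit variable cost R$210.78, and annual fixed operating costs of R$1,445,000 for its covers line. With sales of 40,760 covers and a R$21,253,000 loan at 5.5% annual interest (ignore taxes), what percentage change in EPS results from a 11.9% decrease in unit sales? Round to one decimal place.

-36.8%

At 40,760 units, contribution = 40,760 × R$94.73 = R$3,861,194.80.
Operating income = contribution − fixed costs = R$3,861,194.80 − R$1,445,000 = R$2,416,194.80.
Interest = R$1,168,915.00, so EBIT − I = R$1,247,279.80.
DCL = total CM / (EBIT − I) = R$3,861,194.80 / R$1,247,279.80 = 3.0957.
EPS therefore changes by 3.0957 × (-11.9%) = -36.8%.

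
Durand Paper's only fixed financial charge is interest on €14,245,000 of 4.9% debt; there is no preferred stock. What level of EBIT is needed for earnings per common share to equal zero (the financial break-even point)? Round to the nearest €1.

€698,005

Annual interest = 4.9% × €14,245,000 = €698,005.00.
Without preferred stock the financial break-even is simply EBIT = interest = €698,005.00.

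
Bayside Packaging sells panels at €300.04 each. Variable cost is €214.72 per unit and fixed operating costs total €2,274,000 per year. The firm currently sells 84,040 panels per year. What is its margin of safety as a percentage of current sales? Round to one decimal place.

68.3%

Each unit contributes €300.04 − €214.72 = €85.32. Break-even units = €2,274,000 ÷ €85.32 = 26,652.60; break-even revenue = 26,652.60 × €300.04 = €7,996,846.69.
Actual sales revenue = 84,040 × €300.04 = €25,215,361.60.
Margin of safety = (€25,215,361.60 − €7,996,846.69) ÷ €25,215,361.60 = 68.3%.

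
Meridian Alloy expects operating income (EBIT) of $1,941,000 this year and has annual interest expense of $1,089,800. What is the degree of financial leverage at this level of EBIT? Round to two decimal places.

Annual interest charges come to $1,089,800.00.
DFL = EBIT ÷ (EBIT − I) = $1,941,000 ÷ ($1,941,000 − $1,089,800.00) = $1,941,000 ÷ $851,200.00 = 2.2803.

2.28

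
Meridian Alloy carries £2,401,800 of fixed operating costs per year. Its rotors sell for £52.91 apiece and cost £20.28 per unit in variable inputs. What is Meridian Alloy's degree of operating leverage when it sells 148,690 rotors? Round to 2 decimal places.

Total contribution margin = 148,690 × £32.63 = £4,851,754.70.
Subtracting fixed costs: EBIT = £4,851,754.70 − £2,401,800 = £2,449,954.70.
DOL = contribution ÷ EBIT = £4,851,754.70 ÷ £2,449,954.70 = 1.9803.

1.98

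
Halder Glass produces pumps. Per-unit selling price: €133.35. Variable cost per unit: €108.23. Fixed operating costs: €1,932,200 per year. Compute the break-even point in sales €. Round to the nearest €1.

€10,257,121

Contribution margin per unit = €133.35 − €108.23 = €25.12, a CM ratio of €25.12 ÷ €133.35 = 0.1884.
Break-even sales = FC ÷ CM ratio = €1,932,200 × €133.35 / €25.12 = €10,257,121.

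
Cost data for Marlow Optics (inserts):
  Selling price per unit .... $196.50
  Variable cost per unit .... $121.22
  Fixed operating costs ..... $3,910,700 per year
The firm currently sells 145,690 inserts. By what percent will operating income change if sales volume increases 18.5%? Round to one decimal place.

+28.8%

Contribution at this volume is 145,690 × $75.28 = $10,967,543.20.
EBIT = $10,967,543.20 − $3,910,700 = $7,056,843.20.
So DOL = total CM / EBIT = $10,967,543.20 / $7,056,843.20 = 1.5542.
So EBIT moves 1.5542 × (+18.5%) = +28.8%.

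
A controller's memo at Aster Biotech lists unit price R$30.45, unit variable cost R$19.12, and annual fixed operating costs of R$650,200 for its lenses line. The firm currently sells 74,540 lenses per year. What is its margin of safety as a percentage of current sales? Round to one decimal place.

23.0%

Each unit contributes R$30.45 − R$19.12 = R$11.33. Break-even units = R$650,200 ÷ R$11.33 = 57,387.47; break-even revenue = 57,387.47 × R$30.45 = R$1,747,448.37.
Actual sales revenue = 74,540 × R$30.45 = R$2,269,743.00.
Margin of safety = (R$2,269,743.00 − R$1,747,448.37) ÷ R$2,269,743.00 = 23.0%.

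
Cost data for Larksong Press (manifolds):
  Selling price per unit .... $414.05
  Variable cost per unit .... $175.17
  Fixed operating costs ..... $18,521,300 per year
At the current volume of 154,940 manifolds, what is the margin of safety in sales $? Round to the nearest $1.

$32,049,992

Contribution margin per unit = $414.05 − $175.17 = $238.88. Break-even units = $18,521,300 ÷ $238.88 = 77,533.91; break-even revenue = 77,533.91 × $414.05 = $32,102,914.71.
Current sales = 154,940 × $414.05 = $64,152,907.00.
Margin of safety = $64,152,907.00 − $32,102,914.71 = $32,049,992.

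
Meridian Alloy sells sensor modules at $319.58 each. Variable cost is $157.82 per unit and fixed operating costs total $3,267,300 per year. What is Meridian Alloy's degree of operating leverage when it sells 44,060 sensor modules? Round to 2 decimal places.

1.85

At 44,060 units, contribution = 44,060 × $161.76 = $7,127,145.60.
Operating income = contribution − fixed costs = $7,127,145.60 − $3,267,300 = $3,859,845.60.
Degree of operating leverage = $7,127,145.60 / $3,859,845.60 = 1.8465.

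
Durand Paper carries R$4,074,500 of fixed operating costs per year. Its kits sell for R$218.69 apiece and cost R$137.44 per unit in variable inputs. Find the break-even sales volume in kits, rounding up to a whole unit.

Contribution margin per unit = R$218.69 − R$137.44 = R$81.25.
Break-even Q = R$4,074,500 / R$81.25 = 50,147.69 → 50,148 kits.

50,148 kits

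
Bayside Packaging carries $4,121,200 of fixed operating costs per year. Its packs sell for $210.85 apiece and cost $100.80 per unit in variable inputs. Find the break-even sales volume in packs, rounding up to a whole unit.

Contribution margin per unit = $210.85 − $100.80 = $110.05.
Break-even volume = fixed costs ÷ CM per unit = $4,121,200 ÷ $110.05 = 37,448.43, so 37,449 packs.

37,449 packs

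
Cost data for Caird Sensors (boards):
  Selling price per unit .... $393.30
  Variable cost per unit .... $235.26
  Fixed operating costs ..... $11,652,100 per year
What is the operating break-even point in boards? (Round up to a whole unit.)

73,729 boards

Each unit contributes $393.30 − $235.26 = $158.04.
Break-even volume = fixed costs ÷ CM per unit = $11,652,100 ÷ $158.04 = 73,728.80, so 73,729 boards.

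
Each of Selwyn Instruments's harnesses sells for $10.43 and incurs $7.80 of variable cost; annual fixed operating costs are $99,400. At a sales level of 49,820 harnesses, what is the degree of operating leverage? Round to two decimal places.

Total contribution margin = 49,820 × $2.63 = $131,026.60.
Operating income = contribution − fixed costs = $131,026.60 − $99,400 = $31,626.60.
So DOL = total CM / EBIT = $131,026.60 / $31,626.60 = 4.1429.

4.14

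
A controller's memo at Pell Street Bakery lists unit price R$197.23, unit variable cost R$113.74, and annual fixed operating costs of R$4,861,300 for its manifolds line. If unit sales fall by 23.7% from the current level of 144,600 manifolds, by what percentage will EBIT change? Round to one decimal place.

-39.7%

Total contribution margin = 144,600 × R$83.49 = R$12,072,654.00.
Subtracting fixed costs: EBIT = R$12,072,654.00 − R$4,861,300 = R$7,211,354.00.
So DOL = total CM / EBIT = R$12,072,654.00 / R$7,211,354.00 = 1.6741.
%ΔEBIT = DOL × %ΔSales = 1.6741 × -23.7% = -39.7%.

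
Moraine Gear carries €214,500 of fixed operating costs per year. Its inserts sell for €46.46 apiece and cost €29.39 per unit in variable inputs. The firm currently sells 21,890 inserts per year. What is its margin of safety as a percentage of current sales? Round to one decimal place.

Contribution margin per unit = €46.46 − €29.39 = €17.07. Break-even units = €214,500 ÷ €17.07 = 12,565.91; break-even revenue = 12,565.91 × €46.46 = €583,811.95.
Actual sales revenue = 21,890 × €46.46 = €1,017,009.40.
Margin of safety = (€1,017,009.40 − €583,811.95) ÷ €1,017,009.40 = 42.6%.

42.6%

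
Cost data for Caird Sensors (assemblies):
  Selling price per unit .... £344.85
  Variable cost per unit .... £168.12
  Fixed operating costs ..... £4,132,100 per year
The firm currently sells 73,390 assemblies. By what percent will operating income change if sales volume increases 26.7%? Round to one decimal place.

+39.2%

Total contribution margin = 73,390 × £176.73 = £12,970,214.70.
EBIT = £12,970,214.70 − £4,132,100 = £8,838,114.70.
Degree of operating leverage = £12,970,214.70 / £8,838,114.70 = 1.4675.
So EBIT moves 1.4675 × (+26.7%) = +39.2%.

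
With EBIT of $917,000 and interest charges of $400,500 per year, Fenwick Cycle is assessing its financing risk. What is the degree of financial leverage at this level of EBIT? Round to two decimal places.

1.78

Annual interest charges come to $400,500.00.
Degree of financial leverage = EBIT / (EBIT − interest) = $917,000 / $516,500.00 = 1.7754.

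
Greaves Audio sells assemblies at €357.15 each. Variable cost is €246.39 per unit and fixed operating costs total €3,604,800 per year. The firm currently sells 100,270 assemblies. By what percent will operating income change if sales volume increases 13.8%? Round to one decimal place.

+20.4%

At 100,270 units, contribution = 100,270 × €110.76 = €11,105,905.20.
Operating income = contribution − fixed costs = €11,105,905.20 − €3,604,800 = €7,501,105.20.
DOL = contribution ÷ EBIT = €11,105,905.20 ÷ €7,501,105.20 = 1.4806.
So EBIT moves 1.4806 × (+13.8%) = +20.4%.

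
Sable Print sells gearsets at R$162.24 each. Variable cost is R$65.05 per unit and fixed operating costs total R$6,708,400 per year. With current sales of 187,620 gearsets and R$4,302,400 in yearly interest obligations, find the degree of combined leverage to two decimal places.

Contribution at this volume is 187,620 × R$97.19 = R$18,234,787.80.
Subtracting fixed costs: EBIT = R$18,234,787.80 − R$6,708,400 = R$11,526,387.80. Interest = R$4,302,400.00.
DOL = R$18,234,787.80 ÷ R$11,526,387.80 = 1.5820; DFL = R$11,526,387.80 ÷ R$7,223,987.80 = 1.5956.
DCL = DOL × DFL = 1.5820 × 1.5956 = 2.5242.

2.52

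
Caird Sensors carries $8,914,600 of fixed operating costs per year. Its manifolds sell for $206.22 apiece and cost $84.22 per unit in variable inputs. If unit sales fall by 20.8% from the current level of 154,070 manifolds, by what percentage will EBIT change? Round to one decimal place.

Total contribution margin = 154,070 × $122.00 = $18,796,540.00.
Operating income = contribution − fixed costs = $18,796,540.00 − $8,914,600 = $9,881,940.00.
Degree of operating leverage = $18,796,540.00 / $9,881,940.00 = 1.9021.
So EBIT moves 1.9021 × (-20.8%) = -39.6%.

-39.6%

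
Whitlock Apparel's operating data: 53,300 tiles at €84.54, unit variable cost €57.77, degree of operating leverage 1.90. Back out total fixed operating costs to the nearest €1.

At 53,300 units, contribution = 53,300 × €26.77 = €1,426,841.00.
DOL = contribution / EBIT, so EBIT = €1,426,841.00 / 1.90 = €750,968.95.
Fixed costs = CM − EBIT = €1,426,841.00 − €750,968.95 = €675,872.

€675,872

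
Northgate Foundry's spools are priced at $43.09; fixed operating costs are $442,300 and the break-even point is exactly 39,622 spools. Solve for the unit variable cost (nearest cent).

At break-even, FC = Q × (P − VC), so P − VC = $442,300 ÷ 39,622 = $11.1630.
Hence VC = price − CM = $43.09 − $11.1630 = $31.93.

$31.93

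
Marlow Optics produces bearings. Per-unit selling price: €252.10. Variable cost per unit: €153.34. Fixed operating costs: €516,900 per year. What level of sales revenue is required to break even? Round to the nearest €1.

€1,319,466

CM per unit = €252.10 − €153.34 = €98.76; CM ratio = €98.76 / €252.10 = 0.3917.
Break-even sales = FC ÷ CM ratio = €516,900 × €252.10 / €98.76 = €1,319,466.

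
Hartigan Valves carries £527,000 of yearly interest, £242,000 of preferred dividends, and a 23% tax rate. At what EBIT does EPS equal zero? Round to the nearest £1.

£841,286

Grossing the preferred dividend up to pre-tax terms: £242,000 / (1 − 0.23) = £314,285.71.
EPS = 0 when EBIT covers interest plus the pre-tax preferred burden: £527,000 + £314,285.71 = £841,285.71.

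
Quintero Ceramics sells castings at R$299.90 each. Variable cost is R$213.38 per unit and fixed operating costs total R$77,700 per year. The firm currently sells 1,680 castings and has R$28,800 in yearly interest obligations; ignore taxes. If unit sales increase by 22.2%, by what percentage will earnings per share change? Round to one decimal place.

Total contribution margin = 1,680 × R$86.52 = R$145,353.60.
Operating income = contribution − fixed costs = R$145,353.60 − R$77,700 = R$67,653.60.
After interest of R$28,800.00, pre-tax earnings = R$38,853.60.
Degree of combined leverage = contribution ÷ (EBIT − I) = R$145,353.60 ÷ R$38,853.60 = 3.7411.
%ΔEPS = DCL × %ΔSales = 3.7411 × +22.2% = +83.1%.

+83.1%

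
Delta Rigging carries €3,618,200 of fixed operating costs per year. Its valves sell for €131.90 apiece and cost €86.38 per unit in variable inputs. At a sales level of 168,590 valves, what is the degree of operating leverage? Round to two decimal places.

1.89

Total contribution margin = 168,590 × €45.52 = €7,674,216.80.
Operating income = contribution − fixed costs = €7,674,216.80 − €3,618,200 = €4,056,016.80.
Degree of operating leverage = €7,674,216.80 / €4,056,016.80 = 1.8921.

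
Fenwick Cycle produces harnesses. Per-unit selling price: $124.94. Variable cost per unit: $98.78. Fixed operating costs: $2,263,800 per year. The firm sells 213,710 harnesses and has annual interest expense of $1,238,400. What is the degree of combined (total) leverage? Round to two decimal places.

Contribution at this volume is 213,710 × $26.16 = $5,590,653.60.
Subtracting fixed costs: EBIT = $5,590,653.60 − $2,263,800 = $3,326,853.60. Interest = $1,238,400.00.
DOL = $5,590,653.60 ÷ $3,326,853.60 = 1.6805; DFL = $3,326,853.60 ÷ $2,088,453.60 = 1.5930.
DCL = DOL × DFL = 1.6805 × 1.5930 = 2.6770.

2.68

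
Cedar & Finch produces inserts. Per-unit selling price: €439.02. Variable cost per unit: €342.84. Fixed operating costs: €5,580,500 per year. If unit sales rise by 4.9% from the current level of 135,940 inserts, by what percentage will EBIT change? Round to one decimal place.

+8.5%

At 135,940 units, contribution = 135,940 × €96.18 = €13,074,709.20.
Operating income = contribution − fixed costs = €13,074,709.20 − €5,580,500 = €7,494,209.20.
DOL = contribution ÷ EBIT = €13,074,709.20 ÷ €7,494,209.20 = 1.7446.
%ΔEBIT = DOL × %ΔSales = 1.7446 × +4.9% = +8.5%.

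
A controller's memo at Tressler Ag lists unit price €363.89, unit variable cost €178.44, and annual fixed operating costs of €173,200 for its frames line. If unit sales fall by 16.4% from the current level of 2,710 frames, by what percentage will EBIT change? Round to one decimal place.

At 2,710 units, contribution = 2,710 × €185.45 = €502,569.50.
Subtracting fixed costs: EBIT = €502,569.50 − €173,200 = €329,369.50.
DOL = contribution ÷ EBIT = €502,569.50 ÷ €329,369.50 = 1.5259.
%ΔEBIT = DOL × %ΔSales = 1.5259 × -16.4% = -25.0%.

-25.0%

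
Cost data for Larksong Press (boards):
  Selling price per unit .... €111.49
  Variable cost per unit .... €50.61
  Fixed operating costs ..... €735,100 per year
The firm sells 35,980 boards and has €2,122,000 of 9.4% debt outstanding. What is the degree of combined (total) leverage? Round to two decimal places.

1.74

Contribution at this volume is 35,980 × €60.88 = €2,190,462.40.
Subtracting fixed costs: EBIT = €2,190,462.40 − €735,100 = €1,455,362.40. Interest = €199,468.00, so EBIT − I = €1,255,894.40.
DCL = contribution ÷ (EBIT − I) = €2,190,462.40 ÷ €1,255,894.40 = 1.7441.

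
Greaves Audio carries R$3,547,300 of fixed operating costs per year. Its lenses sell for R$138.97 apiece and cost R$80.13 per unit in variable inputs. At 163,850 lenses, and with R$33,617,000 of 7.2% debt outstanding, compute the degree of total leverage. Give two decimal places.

2.62

Contribution at this volume is 163,850 × R$58.84 = R$9,640,934.00.
Subtracting fixed costs: EBIT = R$9,640,934.00 − R$3,547,300 = R$6,093,634.00. Interest = R$2,420,424.00, so EBIT − I = R$3,673,210.00.
Degree of total leverage = total CM / (EBIT − interest) = R$9,640,934.00 / R$3,673,210.00 = 2.6247.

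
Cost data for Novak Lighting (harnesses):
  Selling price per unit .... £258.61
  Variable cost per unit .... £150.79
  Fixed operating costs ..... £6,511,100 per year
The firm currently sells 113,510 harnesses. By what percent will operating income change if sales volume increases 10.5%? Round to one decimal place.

Contribution at this volume is 113,510 × £107.82 = £12,238,648.20.
EBIT = £12,238,648.20 − £6,511,100 = £5,727,548.20.
DOL = contribution ÷ EBIT = £12,238,648.20 ÷ £5,727,548.20 = 2.1368.
So EBIT moves 2.1368 × (+10.5%) = +22.4%.

+22.4%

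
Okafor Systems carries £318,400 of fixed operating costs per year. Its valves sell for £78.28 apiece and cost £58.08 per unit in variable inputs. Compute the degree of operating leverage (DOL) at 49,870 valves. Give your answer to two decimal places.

1.46

At 49,870 units, contribution = 49,870 × £20.20 = £1,007,374.00.
Operating income = contribution − fixed costs = £1,007,374.00 − £318,400 = £688,974.00.
Degree of operating leverage = £1,007,374.00 / £688,974.00 = 1.4621.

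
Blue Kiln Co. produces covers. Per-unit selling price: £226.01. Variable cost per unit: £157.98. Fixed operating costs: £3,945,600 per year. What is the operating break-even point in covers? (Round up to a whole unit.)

Each unit contributes £226.01 − £157.98 = £68.03.
Break-even Q = £3,945,600 / £68.03 = 57,997.94 → 57,998 covers.

57,998 covers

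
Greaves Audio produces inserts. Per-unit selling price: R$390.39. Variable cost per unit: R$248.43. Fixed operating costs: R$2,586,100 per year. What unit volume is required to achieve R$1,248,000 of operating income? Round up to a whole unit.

Contribution margin per unit = R$390.39 − R$248.43 = R$141.96.
Units = (FC + target) / CM = (R$2,586,100 + R$1,248,000) / R$141.96 = 27,008.31, so 27,009 inserts.

27,009 inserts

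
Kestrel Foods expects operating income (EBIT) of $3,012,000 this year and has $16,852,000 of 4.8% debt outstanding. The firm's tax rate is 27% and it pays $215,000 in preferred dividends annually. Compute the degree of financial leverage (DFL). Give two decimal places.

1.58

Annual interest charges come to $808,896.00.
Pre-tax preferred-dividend burden = $215,000 ÷ (1 − 0.27) = $294,520.55.
DFL = EBIT ÷ [EBIT − I − D_p/(1−t)] = $3,012,000 ÷ [$3,012,000 − $808,896.00 − $294,520.55] = $3,012,000 ÷ $1,908,583.45 = 1.5781.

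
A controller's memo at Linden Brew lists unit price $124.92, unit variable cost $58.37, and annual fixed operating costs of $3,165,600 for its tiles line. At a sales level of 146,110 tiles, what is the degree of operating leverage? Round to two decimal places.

1.48

At 146,110 units, contribution = 146,110 × $66.55 = $9,723,620.50.
Subtracting fixed costs: EBIT = $9,723,620.50 − $3,165,600 = $6,558,020.50.
So DOL = total CM / EBIT = $9,723,620.50 / $6,558,020.50 = 1.4827.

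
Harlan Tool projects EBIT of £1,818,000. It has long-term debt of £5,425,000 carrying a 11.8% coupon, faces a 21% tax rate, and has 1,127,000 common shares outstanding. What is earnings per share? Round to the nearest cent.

£0.83

Interest = £640,150.00, so EBT = £1,818,000 − £640,150.00 = £1,177,850.00.
Net income = £1,177,850.00 × (1 − 0.21) = £930,501.50.
Per share: £930,501.50 / 1,127,000 shares = £0.83.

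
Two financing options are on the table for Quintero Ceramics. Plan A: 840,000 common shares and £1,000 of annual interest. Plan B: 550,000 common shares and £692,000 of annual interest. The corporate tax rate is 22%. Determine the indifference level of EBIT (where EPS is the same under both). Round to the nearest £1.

Set EPS_A = EPS_B: (EBIT − £1,000)(1 − 0.22) ÷ 840,000 = (EBIT − £692,000)(1 − 0.22) ÷ 550,000.
Cancelling (1 − t) and cross-multiplying: 550,000·(EBIT − 1,000) = 840,000·(EBIT − 692,000).
Solving, EBIT = (692,000·840,000 − 1,000·550,000) / (840,000 − 550,000) = 580,730,000,000 / 290,000 = 2,002,517.24.

£2,002,517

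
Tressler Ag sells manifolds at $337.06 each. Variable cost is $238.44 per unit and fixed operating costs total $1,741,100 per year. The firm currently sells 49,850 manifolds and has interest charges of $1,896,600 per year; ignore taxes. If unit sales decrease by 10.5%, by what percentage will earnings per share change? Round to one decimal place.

At 49,850 units, contribution = 49,850 × $98.62 = $4,916,207.00.
EBIT = $4,916,207.00 − $1,741,100 = $3,175,107.00.
After interest of $1,896,600.00, pre-tax earnings = $1,278,507.00.
Degree of combined leverage = contribution ÷ (EBIT − I) = $4,916,207.00 ÷ $1,278,507.00 = 3.8453.
EPS therefore changes by 3.8453 × (-10.5%) = -40.4%.

-40.4%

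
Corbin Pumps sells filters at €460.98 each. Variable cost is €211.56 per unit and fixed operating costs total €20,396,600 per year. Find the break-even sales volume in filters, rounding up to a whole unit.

81,777 filters

Contribution margin per unit = €460.98 − €211.56 = €249.42.
Break-even volume = fixed costs ÷ CM per unit = €20,396,600 ÷ €249.42 = 81,776.12, so 81,777 filters.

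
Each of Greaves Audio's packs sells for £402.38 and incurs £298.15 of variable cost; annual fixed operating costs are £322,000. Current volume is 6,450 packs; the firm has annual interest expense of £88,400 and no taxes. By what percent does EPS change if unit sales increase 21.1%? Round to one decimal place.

+54.2%

Contribution at this volume is 6,450 × £104.23 = £672,283.50.
Operating income = contribution − fixed costs = £672,283.50 − £322,000 = £350,283.50.
Interest = £88,400.00, so EBIT − I = £261,883.50.
Degree of combined leverage = contribution ÷ (EBIT − I) = £672,283.50 ÷ £261,883.50 = 2.5671.
EPS therefore changes by 2.5671 × (+21.1%) = +54.2%.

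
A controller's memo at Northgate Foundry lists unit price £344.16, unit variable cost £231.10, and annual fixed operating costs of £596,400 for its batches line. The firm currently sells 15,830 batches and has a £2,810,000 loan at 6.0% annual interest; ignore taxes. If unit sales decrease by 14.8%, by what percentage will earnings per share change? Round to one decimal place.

At 15,830 units, contribution = 15,830 × £113.06 = £1,789,739.80.
EBIT = £1,789,739.80 − £596,400 = £1,193,339.80.
Interest = £168,600.00, so EBIT − I = £1,024,739.80.
Degree of combined leverage = contribution ÷ (EBIT − I) = £1,789,739.80 ÷ £1,024,739.80 = 1.7465.
EPS therefore changes by 1.7465 × (-14.8%) = -25.8%.

-25.8%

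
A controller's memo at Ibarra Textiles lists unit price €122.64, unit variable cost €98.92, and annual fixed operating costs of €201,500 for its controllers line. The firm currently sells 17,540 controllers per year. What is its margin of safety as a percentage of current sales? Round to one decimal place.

51.6%

Each unit contributes €122.64 − €98.92 = €23.72. Break-even units = €201,500 ÷ €23.72 = 8,494.94; break-even revenue = 8,494.94 × €122.64 = €1,041,819.56.
Actual sales revenue = 17,540 × €122.64 = €2,151,105.60.
Margin of safety = (€2,151,105.60 − €1,041,819.56) ÷ €2,151,105.60 = 51.6%.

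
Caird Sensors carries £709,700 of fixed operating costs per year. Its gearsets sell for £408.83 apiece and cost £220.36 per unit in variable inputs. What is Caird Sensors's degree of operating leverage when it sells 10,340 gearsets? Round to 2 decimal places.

1.57

Total contribution margin = 10,340 × £188.47 = £1,948,779.80.
Subtracting fixed costs: EBIT = £1,948,779.80 − £709,700 = £1,239,079.80.
Degree of operating leverage = £1,948,779.80 / £1,239,079.80 = 1.5728.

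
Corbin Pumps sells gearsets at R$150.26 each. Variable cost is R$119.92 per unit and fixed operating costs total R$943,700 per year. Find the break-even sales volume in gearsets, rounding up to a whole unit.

Contribution margin per unit = R$150.26 − R$119.92 = R$30.34.
Break-even volume = fixed costs ÷ CM per unit = R$943,700 ÷ R$30.34 = 31,104.15, so 31,105 gearsets.

31,105 gearsets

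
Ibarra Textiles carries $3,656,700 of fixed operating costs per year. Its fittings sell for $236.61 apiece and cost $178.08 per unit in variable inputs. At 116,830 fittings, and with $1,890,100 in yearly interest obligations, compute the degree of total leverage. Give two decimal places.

Contribution at this volume is 116,830 × $58.53 = $6,838,059.90.
Subtracting fixed costs: EBIT = $6,838,059.90 − $3,656,700 = $3,181,359.90. Interest = $1,890,100.00, so EBIT − I = $1,291,259.90.
DCL = contribution ÷ (EBIT − I) = $6,838,059.90 ÷ $1,291,259.90 = 5.2956.

5.30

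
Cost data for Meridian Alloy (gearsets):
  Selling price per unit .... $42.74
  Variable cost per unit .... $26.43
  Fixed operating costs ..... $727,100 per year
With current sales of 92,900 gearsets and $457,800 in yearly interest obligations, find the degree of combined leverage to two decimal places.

Total contribution margin = 92,900 × $16.31 = $1,515,199.00.
Operating income = contribution − fixed costs = $1,515,199.00 − $727,100 = $788,099.00. Interest = $457,800.00, so EBIT − I = $330,299.00.
DCL = contribution ÷ (EBIT − I) = $1,515,199.00 ÷ $330,299.00 = 4.5874.

4.59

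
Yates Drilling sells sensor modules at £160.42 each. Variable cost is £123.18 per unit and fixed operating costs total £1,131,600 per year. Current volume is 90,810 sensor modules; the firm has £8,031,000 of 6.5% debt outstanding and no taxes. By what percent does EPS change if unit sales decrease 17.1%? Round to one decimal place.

Total contribution margin = 90,810 × £37.24 = £3,381,764.40.
EBIT = £3,381,764.40 − £1,131,600 = £2,250,164.40.
Interest = £522,015.00, so EBIT − I = £1,728,149.40.
DCL = total CM / (EBIT − I) = £3,381,764.40 / £1,728,149.40 = 1.9569.
EPS therefore changes by 1.9569 × (-17.1%) = -33.5%.

-33.5%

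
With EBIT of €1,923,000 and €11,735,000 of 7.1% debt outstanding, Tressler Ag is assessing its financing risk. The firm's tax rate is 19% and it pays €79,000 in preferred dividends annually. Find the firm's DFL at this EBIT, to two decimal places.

1.94

Interest = €833,185.00.
Preferred dividends grossed up pre-tax: €79,000 / (1 − 0.19) = €97,530.86.
DFL = EBIT ÷ [EBIT − I − D_p/(1−t)] = €1,923,000 ÷ [€1,923,000 − €833,185.00 − €97,530.86] = €1,923,000 ÷ €992,284.14 = 1.9380.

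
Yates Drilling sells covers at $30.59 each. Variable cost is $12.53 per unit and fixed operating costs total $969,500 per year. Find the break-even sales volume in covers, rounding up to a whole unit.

53,683 covers

Unit CM = price − variable cost = $30.59 − $12.53 = $18.06.
Break-even volume = fixed costs ÷ CM per unit = $969,500 ÷ $18.06 = 53,682.17, so 53,683 covers.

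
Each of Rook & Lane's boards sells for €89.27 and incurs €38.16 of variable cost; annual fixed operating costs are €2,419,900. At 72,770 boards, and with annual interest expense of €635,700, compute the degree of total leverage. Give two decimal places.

Contribution at this volume is 72,770 × €51.11 = €3,719,274.70.
Subtracting fixed costs: EBIT = €3,719,274.70 − €2,419,900 = €1,299,374.70. Interest = €635,700.00.
DOL = €3,719,274.70 ÷ €1,299,374.70 = 2.8624; DFL = €1,299,374.70 ÷ €663,674.70 = 1.9578.
Combined leverage = 2.8624 × 1.9578 = 5.6040.

5.60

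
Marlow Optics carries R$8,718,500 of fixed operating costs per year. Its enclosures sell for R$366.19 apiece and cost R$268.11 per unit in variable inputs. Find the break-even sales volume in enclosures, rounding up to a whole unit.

88,892 enclosures

Contribution margin per unit = R$366.19 − R$268.11 = R$98.08.
Break-even volume = fixed costs ÷ CM per unit = R$8,718,500 ÷ R$98.08 = 88,891.72, so 88,892 enclosures.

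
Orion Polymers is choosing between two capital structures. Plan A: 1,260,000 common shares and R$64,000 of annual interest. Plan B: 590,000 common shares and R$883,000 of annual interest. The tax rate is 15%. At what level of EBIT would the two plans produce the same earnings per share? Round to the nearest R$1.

R$1,604,209

At indifference, (EBIT − 64,000)(1 − t)/1,260,000 = (EBIT − 883,000)(1 − t)/590,000.
Cancelling (1 − t) and cross-multiplying: 590,000·(EBIT − 64,000) = 1,260,000·(EBIT − 883,000).
EBIT × (1,260,000 − 590,000) = 883,000 × 1,260,000 − 64,000 × 590,000 = 1,074,820,000,000, so EBIT = 1,074,820,000,000 ÷ 670,000 = 1,604,208.96.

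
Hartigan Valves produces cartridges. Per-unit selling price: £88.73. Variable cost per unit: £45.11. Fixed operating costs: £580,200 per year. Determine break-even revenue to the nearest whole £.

£1,180,219

CM per unit = £88.73 − £45.11 = £43.62; CM ratio = £43.62 / £88.73 = 0.4916.
Break-even revenue = fixed costs × price ÷ CM = £580,200 × £88.73 ÷ £43.62 = £1,180,219.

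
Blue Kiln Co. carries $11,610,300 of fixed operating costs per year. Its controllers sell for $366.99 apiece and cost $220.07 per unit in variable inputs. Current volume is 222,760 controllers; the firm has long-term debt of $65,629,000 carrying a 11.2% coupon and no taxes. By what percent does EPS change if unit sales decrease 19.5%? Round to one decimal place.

-46.4%

Total contribution margin = 222,760 × $146.92 = $32,727,899.20.
Subtracting fixed costs: EBIT = $32,727,899.20 − $11,610,300 = $21,117,599.20.
After interest of $7,350,448.00, pre-tax earnings = $13,767,151.20.
DCL = total CM / (EBIT − I) = $32,727,899.20 / $13,767,151.20 = 2.3772.
%ΔEPS = DCL × %ΔSales = 2.3772 × -19.5% = -46.4%.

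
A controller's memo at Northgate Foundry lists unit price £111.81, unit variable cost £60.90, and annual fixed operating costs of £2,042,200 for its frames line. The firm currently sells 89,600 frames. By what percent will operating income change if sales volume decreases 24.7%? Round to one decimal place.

Total contribution margin = 89,600 × £50.91 = £4,561,536.00.
Operating income = contribution − fixed costs = £4,561,536.00 − £2,042,200 = £2,519,336.00.
So DOL = total CM / EBIT = £4,561,536.00 / £2,519,336.00 = 1.8106.
So EBIT moves 1.8106 × (-24.7%) = -44.7%.

-44.7%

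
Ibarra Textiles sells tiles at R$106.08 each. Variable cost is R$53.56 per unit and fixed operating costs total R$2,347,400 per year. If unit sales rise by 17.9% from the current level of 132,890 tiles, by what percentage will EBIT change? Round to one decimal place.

At 132,890 units, contribution = 132,890 × R$52.52 = R$6,979,382.80.
Operating income = contribution − fixed costs = R$6,979,382.80 − R$2,347,400 = R$4,631,982.80.
Degree of operating leverage = R$6,979,382.80 / R$4,631,982.80 = 1.5068.
%ΔEBIT = DOL × %ΔSales = 1.5068 × +17.9% = +27.0%.

+27.0%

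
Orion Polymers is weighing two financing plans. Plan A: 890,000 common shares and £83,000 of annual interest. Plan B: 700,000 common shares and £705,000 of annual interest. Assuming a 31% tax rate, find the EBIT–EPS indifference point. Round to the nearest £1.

£2,996,579

At indifference, (EBIT − 83,000)(1 − t)/890,000 = (EBIT − 705,000)(1 − t)/700,000.
The (1 − t) factor cancels: (EBIT − 83,000) × 700,000 = (EBIT − 705,000) × 890,000.
EBIT × (890,000 − 700,000) = 705,000 × 890,000 − 83,000 × 700,000 = 569,350,000,000, so EBIT = 569,350,000,000 ÷ 190,000 = 2,996,578.95.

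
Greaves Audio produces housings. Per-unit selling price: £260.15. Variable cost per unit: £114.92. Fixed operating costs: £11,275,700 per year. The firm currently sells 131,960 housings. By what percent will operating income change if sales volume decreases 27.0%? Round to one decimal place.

-65.6%

At 131,960 units, contribution = 131,960 × £145.23 = £19,164,550.80.
Subtracting fixed costs: EBIT = £19,164,550.80 − £11,275,700 = £7,888,850.80.
Degree of operating leverage = £19,164,550.80 / £7,888,850.80 = 2.4293.
Operating income changes by 2.4293 × -27.0% = -65.6%.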